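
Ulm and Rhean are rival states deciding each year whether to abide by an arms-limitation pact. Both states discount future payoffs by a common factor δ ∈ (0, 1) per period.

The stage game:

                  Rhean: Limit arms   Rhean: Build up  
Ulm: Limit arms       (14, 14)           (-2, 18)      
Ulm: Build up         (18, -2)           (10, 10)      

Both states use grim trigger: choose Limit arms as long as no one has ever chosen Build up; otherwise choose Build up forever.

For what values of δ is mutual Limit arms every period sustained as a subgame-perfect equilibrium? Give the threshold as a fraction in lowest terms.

1/2

One-period gain from deviating is 18 − 14 = 4. The loss is 14 − 10 = 4 in every subsequent period, with present value 4·δ/(1−δ).
Deviation is unprofitable when 4·δ/(1−δ) ≥ 4, i.e. δ/(1−δ) ≥ 1.
Equivalently δ ≥ 4/(4+4) = 1/2.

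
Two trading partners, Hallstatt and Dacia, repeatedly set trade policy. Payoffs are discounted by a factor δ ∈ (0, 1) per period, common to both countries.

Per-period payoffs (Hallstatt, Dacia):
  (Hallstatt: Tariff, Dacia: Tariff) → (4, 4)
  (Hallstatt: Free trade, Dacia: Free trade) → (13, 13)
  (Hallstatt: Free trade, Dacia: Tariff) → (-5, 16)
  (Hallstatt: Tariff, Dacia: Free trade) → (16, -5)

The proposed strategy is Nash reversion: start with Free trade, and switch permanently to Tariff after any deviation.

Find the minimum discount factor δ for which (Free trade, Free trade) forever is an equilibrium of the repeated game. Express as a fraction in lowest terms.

1/4

13/(1−δ) ≥ 16 + 4δ/(1−δ)
13 ≥ 16 − 12δ
δ ≥ 3/12 = 1/4.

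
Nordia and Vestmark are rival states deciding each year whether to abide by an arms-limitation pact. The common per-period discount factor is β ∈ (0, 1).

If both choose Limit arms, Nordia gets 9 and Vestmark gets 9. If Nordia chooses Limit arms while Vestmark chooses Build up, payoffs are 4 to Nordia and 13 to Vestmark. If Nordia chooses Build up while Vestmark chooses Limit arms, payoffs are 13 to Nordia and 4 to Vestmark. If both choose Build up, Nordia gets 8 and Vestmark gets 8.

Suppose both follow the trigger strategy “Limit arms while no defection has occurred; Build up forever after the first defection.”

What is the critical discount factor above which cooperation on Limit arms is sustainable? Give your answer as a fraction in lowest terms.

9/(1−β) ≥ 13 + 8β/(1−β)
9 ≥ 13 − 5β
β ≥ 4/5.

4/5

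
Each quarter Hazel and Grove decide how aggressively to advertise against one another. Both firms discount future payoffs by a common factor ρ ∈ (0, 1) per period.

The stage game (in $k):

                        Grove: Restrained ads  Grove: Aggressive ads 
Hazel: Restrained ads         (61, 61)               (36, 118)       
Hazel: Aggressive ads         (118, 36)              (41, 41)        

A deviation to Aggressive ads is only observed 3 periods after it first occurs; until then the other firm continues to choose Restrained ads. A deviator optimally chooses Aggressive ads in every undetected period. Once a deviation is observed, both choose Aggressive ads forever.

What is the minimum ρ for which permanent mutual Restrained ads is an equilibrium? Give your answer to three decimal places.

Deviating for the 3 undetected periods gains 118−61 = 57 per period over cooperation, then loses 61−41 = 20 per period forever once punishment starts.
Gain: 57(1 + ρ + … + ρ^2); loss: 20·ρ^3/(1−ρ).
No profitable deviation ⇔ 57(1−ρ^3) ≤ 20·ρ^3, i.e. ρ^3 ≥ 57/(57+20) = 57/77.
Hence ρ ≥ (57/77)^(1/3) ≈ 0.905.

0.905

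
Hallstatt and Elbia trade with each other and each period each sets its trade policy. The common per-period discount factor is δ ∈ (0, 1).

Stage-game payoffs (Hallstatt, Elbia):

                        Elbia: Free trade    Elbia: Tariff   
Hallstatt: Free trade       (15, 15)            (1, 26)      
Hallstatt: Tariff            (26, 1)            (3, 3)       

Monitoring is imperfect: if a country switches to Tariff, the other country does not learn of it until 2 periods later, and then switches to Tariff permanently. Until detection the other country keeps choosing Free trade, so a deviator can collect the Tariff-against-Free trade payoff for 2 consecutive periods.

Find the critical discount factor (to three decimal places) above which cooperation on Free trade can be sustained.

0.692

The best deviation is to choose Tariff for all 2 undetected periods, earning 26 each, then 3 forever once detected.
Deviation value: 26(1−δ^2)/(1−δ) + 3δ^2/(1−δ); cooperation value: 15/(1−δ).
IC: 15 ≥ 26(1−δ^2) + 3δ^2 = 26 − 23δ^2.
So δ^2 ≥ 11/23, giving δ ≥ (11/23)^(1/2) ≈ 0.692.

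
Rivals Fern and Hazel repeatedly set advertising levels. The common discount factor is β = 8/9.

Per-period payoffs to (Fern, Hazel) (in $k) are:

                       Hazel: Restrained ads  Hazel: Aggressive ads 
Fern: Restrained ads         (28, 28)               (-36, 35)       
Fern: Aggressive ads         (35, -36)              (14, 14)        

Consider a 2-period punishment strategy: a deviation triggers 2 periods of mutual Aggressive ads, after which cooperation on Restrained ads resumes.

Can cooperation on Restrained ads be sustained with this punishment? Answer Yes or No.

IC: β+…+β^2 ≥ (35−28)/(28−14) = 1/2.
At β = 8/9: partial sum = 1.6790 ≥ 0.5000. Cooperation sustainable.

Yes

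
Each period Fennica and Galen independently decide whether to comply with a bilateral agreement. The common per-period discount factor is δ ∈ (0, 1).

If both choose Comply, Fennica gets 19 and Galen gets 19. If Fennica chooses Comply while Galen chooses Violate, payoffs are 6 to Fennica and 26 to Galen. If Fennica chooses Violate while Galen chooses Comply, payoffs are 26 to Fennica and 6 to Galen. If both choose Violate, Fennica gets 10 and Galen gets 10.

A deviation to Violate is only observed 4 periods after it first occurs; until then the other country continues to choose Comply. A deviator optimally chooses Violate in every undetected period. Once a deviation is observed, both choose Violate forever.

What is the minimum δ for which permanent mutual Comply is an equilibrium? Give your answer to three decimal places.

Deviating for the 4 undetected periods gains 26−19 = 7 per period over cooperation, then loses 19−10 = 9 per period forever once punishment starts.
Gain: 7(1 + δ + … + δ^3); loss: 9·δ^4/(1−δ).
No profitable deviation ⇔ 7(1−δ^4) ≤ 9·δ^4, i.e. δ^4 ≥ 7/(7+9) = 7/16.
Hence δ ≥ (7/16)^(1/4) ≈ 0.813.

0.813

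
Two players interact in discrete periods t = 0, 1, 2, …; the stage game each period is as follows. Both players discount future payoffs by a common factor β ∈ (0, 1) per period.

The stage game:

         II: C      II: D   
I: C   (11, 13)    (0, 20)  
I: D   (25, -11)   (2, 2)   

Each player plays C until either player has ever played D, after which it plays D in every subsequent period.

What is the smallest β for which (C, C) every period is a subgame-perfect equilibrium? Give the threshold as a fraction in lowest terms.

I: cooperation gives 11 each period; deviation gives 25 once then 2 forever.
  11/(1−β) ≥ 25 + 2β/(1−β) ⇒ β ≥ 14/23.
II: cooperation gives 13 each period; deviation gives 20 once then 2 forever.
  β ≥ 7/18.
Both must hold, so the binding constraint is I's: β ≥ 14/23.

14/23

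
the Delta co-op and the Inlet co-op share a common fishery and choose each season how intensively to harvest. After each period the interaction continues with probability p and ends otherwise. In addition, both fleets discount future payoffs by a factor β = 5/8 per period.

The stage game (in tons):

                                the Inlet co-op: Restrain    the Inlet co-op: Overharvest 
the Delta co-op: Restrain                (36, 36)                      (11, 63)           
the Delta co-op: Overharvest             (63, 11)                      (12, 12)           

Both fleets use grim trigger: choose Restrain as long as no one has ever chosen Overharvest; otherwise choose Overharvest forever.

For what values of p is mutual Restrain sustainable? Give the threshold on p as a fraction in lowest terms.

72/85

With continuation probability p and discount β, the effective per-period discount factor is βp.
Grim-trigger IC: βp ≥ (63−36)/(63−12) = 9/17.
So p ≥ (9/17)/(5/8) = 72/85.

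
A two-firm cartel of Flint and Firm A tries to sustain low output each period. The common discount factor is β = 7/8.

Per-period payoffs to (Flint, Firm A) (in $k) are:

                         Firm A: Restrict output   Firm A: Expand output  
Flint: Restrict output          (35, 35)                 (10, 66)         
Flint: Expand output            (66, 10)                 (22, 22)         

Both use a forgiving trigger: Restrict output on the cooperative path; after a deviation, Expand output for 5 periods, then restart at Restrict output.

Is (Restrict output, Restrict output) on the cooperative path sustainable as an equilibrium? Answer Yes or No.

A one-shot deviation gives 66 now, then 22 for 5 periods, then back to 35.
Gain from deviating: (66−35) today; loss: (35−22) in each of the next 5 periods.
No-deviation condition: (35−22)(β+…+β^5) ≥ 66−35, i.e. β+…+β^5 ≥ 31/13.
At β = 7/8: β+…+β^5 = 3.4096 ≥ 2.3846.
So cooperation is sustainable.

Yes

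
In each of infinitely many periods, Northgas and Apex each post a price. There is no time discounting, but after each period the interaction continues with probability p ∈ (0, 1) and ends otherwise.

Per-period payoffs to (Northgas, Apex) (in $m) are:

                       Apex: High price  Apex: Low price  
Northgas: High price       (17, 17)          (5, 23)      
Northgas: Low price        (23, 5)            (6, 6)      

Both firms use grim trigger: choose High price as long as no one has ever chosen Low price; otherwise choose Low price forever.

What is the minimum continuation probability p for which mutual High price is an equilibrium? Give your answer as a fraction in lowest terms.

6/17

With no time discounting, the continuation probability p plays the role of the discount factor.
Grim-trigger IC: 17/(1−p) ≥ 23 + 6p/(1−p) ⇒ p ≥ (23−17)/(23−6) = 6/17.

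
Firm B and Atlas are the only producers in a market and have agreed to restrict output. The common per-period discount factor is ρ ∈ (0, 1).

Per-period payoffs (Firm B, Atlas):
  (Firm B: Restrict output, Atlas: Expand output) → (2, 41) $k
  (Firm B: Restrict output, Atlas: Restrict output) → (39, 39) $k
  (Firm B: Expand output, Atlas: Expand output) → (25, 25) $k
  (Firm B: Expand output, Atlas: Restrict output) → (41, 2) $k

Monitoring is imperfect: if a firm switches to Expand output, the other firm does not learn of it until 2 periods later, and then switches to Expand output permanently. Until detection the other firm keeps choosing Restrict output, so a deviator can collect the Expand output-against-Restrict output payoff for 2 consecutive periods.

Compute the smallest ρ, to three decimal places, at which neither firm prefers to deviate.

A deviator earns 41 for 2 periods, then 25 forever; cooperating earns 39 forever. Multiplying the IC by (1−ρ):
39 ≥ 41(1−ρ^2) + 25ρ^2, so 16·ρ^2 ≥ 2 and ρ^2 ≥ 1/8.
ρ ≥ (1/8)^(1/2) ≈ 0.354.

0.354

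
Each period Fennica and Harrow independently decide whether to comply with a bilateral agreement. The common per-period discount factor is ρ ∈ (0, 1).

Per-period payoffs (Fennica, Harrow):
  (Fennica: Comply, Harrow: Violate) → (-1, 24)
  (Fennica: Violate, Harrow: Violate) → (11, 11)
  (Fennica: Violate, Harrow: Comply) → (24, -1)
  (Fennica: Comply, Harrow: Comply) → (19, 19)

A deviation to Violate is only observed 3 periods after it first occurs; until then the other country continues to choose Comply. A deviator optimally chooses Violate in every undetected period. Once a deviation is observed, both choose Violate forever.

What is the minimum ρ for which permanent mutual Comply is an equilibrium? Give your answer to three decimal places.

0.727

The best deviation is to choose Violate for all 3 undetected periods, earning 24 each, then 11 forever once detected.
Deviation value: 24(1−ρ^3)/(1−ρ) + 11ρ^3/(1−ρ); cooperation value: 19/(1−ρ).
IC: 19 ≥ 24(1−ρ^3) + 11ρ^3 = 24 − 13ρ^3.
So ρ^3 ≥ 5/13, giving ρ ≥ (5/13)^(1/3) ≈ 0.727.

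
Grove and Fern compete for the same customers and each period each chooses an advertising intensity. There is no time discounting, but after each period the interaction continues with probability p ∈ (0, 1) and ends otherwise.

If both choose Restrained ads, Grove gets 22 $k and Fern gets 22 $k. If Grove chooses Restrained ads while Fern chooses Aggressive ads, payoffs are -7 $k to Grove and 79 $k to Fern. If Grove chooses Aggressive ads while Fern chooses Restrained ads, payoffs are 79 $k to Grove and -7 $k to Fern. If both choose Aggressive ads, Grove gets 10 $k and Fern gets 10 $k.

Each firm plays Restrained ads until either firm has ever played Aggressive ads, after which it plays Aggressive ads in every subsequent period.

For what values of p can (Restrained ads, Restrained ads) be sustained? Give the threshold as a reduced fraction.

19/23

Expected cooperation value is 22 + p·22 + p²·22 + … = 22/(1−p); deviation gives 79 + p·10/(1−p).
22 ≥ 79(1−p) + 10p ⇒ 69p ≥ 57 ⇒ p ≥ 57/69 = 19/23.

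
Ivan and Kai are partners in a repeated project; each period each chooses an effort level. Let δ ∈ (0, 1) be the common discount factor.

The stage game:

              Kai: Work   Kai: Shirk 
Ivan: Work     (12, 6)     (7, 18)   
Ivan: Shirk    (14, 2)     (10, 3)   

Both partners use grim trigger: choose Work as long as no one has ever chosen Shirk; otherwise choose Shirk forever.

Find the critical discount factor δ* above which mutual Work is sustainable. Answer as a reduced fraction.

4/5

Ivan's threshold: (14−12)/(14−10) = 1/2.
Kai's threshold: (18−6)/(18−3) = 4/5.
1/2 < 4/5, so Kai binds and δ* = 4/5.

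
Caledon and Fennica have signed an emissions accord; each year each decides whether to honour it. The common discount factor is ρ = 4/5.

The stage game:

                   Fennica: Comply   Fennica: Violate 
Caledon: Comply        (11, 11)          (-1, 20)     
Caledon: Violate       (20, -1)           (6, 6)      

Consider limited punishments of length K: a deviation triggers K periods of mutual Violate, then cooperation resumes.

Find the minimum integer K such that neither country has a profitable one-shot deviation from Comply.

IC: ρ(1−ρ^K)/(1−ρ) ≥ (20−11)/(11−6) = 9/5.
With ρ = 4/5: need 1 − ρ^K ≥ 9/5·(1−4/5)/(4/5), i.e. ρ^K ≤ 0.5500.
Since (4/5)^2 = 0.6400 and (4/5)^3 = 0.5120, the smallest such K is 3.

3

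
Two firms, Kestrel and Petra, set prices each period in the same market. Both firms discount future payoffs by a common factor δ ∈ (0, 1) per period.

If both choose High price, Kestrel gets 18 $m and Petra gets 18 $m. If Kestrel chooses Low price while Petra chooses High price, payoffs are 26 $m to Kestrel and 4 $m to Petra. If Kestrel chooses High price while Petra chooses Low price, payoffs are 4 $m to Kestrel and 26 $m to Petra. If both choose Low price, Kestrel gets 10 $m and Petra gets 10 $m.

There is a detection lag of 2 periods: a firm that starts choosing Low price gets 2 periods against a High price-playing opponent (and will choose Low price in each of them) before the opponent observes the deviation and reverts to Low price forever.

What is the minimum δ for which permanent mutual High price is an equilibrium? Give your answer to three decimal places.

A deviator earns 26 for 2 periods, then 10 forever; cooperating earns 18 forever. Multiplying the IC by (1−δ):
18 ≥ 26(1−δ^2) + 10δ^2, so 16·δ^2 ≥ 8 and δ^2 ≥ 1/2.
δ ≥ (1/2)^(1/2) ≈ 0.707.

0.707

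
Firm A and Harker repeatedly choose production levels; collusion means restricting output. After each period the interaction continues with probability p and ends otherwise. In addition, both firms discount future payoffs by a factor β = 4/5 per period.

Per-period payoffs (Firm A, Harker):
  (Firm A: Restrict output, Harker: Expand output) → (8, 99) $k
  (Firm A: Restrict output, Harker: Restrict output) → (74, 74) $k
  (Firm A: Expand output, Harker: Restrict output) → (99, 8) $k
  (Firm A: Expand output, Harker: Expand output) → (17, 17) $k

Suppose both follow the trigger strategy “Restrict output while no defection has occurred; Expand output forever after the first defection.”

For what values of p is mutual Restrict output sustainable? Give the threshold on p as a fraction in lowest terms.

With continuation probability p and discount β, the effective per-period discount factor is βp.
Grim-trigger IC: βp ≥ (99−74)/(99−17) = 25/82.
So p ≥ (25/82)/(4/5) = 125/328.

125/328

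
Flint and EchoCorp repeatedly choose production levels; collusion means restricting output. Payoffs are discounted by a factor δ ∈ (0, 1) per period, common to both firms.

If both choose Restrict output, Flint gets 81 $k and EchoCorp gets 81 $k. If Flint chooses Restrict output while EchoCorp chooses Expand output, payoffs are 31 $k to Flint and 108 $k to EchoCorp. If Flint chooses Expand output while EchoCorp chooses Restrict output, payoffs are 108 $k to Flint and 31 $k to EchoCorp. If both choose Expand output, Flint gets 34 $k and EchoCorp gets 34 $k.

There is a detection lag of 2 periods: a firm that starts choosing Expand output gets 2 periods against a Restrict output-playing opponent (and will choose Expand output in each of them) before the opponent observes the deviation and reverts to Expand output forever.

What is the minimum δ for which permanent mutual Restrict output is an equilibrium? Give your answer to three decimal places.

The best deviation is to choose Expand output for all 2 undetected periods, earning 108 each, then 34 forever once detected.
Deviation value: 108(1−δ^2)/(1−δ) + 34δ^2/(1−δ); cooperation value: 81/(1−δ).
IC: 81 ≥ 108(1−δ^2) + 34δ^2 = 108 − 74δ^2.
So δ^2 ≥ 27/74, giving δ ≥ (27/74)^(1/2) ≈ 0.604.

0.604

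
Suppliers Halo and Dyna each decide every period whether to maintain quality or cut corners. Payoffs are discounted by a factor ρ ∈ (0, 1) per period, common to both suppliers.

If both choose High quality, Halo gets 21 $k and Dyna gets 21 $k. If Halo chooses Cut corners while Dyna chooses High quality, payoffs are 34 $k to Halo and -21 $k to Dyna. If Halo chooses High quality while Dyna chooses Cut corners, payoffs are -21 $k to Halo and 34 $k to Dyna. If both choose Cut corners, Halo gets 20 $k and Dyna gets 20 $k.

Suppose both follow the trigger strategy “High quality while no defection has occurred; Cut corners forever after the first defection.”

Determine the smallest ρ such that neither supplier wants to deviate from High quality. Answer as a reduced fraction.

Cooperation forever yields 21 each period: 21/(1−ρ).
Deviating yields 34 once, then 20 forever: 34 + 20ρ/(1−ρ).
No profitable deviation requires 21/(1−ρ) ≥ 34 + 20ρ/(1−ρ).
Multiplying by (1−ρ): 21 ≥ 34(1−ρ) + 20ρ = 34 − 14ρ.
So 14ρ ≥ 13, i.e. ρ ≥ 13/14.

13/14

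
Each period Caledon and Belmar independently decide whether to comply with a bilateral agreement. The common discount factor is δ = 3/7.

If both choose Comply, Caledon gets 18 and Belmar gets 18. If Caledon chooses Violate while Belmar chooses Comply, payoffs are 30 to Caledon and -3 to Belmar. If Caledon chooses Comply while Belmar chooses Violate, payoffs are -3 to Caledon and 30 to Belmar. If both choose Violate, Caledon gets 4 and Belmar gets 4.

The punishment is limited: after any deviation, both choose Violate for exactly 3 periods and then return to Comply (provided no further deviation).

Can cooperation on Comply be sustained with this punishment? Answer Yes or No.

No

Comparing payoff streams over the 4 periods until play realigns: cooperate → 18(1+δ+…+δ^3); deviate → 30 + 4(δ+…+δ^3).
Cooperation is sustained iff (18−4)(δ+…+δ^3) ≥ 30−18.
δ+…+δ^3 = 3/7·(1−(3/7)^3)/(1−3/7) = 0.6910, and (30−18)/(18−4) = 0.8571.
0.6910 < 0.8571, so cooperation is not sustainable.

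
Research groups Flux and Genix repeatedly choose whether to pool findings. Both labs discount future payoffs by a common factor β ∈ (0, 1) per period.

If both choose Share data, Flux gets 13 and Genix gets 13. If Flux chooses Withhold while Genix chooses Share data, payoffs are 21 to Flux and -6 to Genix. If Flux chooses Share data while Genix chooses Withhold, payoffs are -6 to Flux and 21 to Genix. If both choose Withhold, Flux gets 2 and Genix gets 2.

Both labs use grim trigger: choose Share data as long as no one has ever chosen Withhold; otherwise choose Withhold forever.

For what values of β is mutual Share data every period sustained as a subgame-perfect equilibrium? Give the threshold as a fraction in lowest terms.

Cooperation forever yields 13 each period: 13/(1−β).
Deviating yields 21 once, then 2 forever: 21 + 2β/(1−β).
No profitable deviation requires 13/(1−β) ≥ 21 + 2β/(1−β).
Multiplying by (1−β): 13 ≥ 21(1−β) + 2β = 21 − 19β.
So 19β ≥ 8, i.e. β ≥ 8/19.

8/19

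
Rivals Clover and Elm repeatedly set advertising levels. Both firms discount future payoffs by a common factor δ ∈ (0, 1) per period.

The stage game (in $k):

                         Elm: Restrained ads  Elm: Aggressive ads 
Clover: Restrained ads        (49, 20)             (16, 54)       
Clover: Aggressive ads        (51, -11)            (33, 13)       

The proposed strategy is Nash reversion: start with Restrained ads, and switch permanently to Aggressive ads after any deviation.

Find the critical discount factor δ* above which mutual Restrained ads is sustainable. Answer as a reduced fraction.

Clover: cooperation gives 49 each period; deviation gives 51 once then 33 forever.
  49/(1−δ) ≥ 51 + 33δ/(1−δ) ⇒ δ ≥ 2/18 = 1/9.
Elm: cooperation gives 20 each period; deviation gives 54 once then 13 forever.
  δ ≥ 34/41.
Both must hold, so the binding constraint is Elm's: δ ≥ 34/41.

34/41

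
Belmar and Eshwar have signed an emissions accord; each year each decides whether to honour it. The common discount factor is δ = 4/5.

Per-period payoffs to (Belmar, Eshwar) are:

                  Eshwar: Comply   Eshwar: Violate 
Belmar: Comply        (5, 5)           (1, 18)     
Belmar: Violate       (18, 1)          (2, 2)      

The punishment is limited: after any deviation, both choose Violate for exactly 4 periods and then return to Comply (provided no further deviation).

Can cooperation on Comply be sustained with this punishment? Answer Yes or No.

Comparing payoff streams over the 5 periods until play realigns: cooperate → 5(1+δ+…+δ^4); deviate → 18 + 2(δ+…+δ^4).
Cooperation is sustained iff (5−2)(δ+…+δ^4) ≥ 18−5.
δ+…+δ^4 = 4/5·(1−(4/5)^4)/(1−4/5) = 2.3616, and (18−5)/(5−2) = 4.3333.
2.3616 < 4.3333, so cooperation is not sustainable.

No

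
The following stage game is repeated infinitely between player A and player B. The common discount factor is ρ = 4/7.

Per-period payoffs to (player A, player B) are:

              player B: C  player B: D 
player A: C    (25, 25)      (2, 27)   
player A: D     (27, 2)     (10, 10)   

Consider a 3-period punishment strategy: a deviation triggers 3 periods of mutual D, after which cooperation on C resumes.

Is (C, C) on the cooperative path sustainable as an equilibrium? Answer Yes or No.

Yes

Comparing payoff streams over the 4 periods until play realigns: cooperate → 25(1+ρ+…+ρ^3); deviate → 27 + 10(ρ+…+ρ^3).
Cooperation is sustained iff (25−10)(ρ+…+ρ^3) ≥ 27−25.
ρ+…+ρ^3 = 4/7·(1−(4/7)^3)/(1−4/7) = 1.0845, and (27−25)/(25−10) = 0.1333.
1.0845 ≥ 0.1333, so cooperation is sustainable.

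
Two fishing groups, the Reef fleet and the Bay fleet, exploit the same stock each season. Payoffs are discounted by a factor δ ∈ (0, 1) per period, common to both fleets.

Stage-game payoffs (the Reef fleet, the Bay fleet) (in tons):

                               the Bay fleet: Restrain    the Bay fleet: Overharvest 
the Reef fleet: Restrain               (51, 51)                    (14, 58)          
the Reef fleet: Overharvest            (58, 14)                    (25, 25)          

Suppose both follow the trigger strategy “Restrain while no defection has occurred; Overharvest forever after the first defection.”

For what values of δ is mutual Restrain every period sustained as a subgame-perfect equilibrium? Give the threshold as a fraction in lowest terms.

51/(1−δ) ≥ 58 + 25δ/(1−δ)
51 ≥ 58 − 33δ
δ ≥ 7/33.

7/33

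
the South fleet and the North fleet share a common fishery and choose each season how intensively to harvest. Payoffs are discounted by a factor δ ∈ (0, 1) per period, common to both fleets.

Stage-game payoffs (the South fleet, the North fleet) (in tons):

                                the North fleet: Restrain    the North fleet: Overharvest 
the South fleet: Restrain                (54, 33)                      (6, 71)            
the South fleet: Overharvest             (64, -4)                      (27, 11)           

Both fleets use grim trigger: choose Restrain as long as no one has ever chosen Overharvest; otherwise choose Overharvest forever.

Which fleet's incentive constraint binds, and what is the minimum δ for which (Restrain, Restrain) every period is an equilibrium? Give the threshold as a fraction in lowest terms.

the North fleet; δ ≥ 19/30

the South fleet's threshold: (64−54)/(64−27) = 10/37.
the North fleet's threshold: (71−33)/(71−11) = 19/30.
10/37 < 19/30, so the North fleet binds and δ* = 19/30.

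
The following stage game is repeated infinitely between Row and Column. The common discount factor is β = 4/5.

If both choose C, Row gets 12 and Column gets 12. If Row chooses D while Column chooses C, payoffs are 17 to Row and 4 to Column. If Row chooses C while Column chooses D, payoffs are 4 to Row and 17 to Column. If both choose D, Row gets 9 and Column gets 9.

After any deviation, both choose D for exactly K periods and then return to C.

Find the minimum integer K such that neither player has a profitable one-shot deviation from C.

IC: β(1−β^K)/(1−β) ≥ (17−12)/(12−9) = 5/3.
With β = 4/5: need 1 − β^K ≥ 5/3·(1−4/5)/(4/5), i.e. β^K ≤ 0.5833.
Since (4/5)^2 = 0.6400 and (4/5)^3 = 0.5120, the smallest such K is 3.

3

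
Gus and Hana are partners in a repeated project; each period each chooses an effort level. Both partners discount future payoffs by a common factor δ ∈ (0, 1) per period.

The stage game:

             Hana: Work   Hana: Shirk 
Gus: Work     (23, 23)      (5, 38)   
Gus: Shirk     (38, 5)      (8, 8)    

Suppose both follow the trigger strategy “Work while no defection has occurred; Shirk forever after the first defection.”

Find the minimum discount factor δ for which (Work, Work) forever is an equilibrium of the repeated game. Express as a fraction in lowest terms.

One-period gain from deviating is 38 − 23 = 15. The loss is 23 − 8 = 15 in every subsequent period, with present value 15·δ/(1−δ).
Deviation is unprofitable when 15·δ/(1−δ) ≥ 15, i.e. δ/(1−δ) ≥ 1.
Equivalently δ ≥ 15/(15+15) = 1/2.

1/2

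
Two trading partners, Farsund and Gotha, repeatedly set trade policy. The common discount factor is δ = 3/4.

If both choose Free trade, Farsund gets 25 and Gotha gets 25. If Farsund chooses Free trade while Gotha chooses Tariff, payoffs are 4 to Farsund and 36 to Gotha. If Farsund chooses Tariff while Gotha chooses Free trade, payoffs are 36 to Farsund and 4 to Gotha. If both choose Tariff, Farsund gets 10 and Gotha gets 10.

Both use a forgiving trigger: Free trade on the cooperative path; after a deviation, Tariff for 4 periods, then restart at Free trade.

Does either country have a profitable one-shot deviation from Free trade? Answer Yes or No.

No

IC: δ+…+δ^4 ≥ (36−25)/(25−10) = 11/15.
At δ = 3/4: partial sum = 2.0508 ≥ 0.7333. Cooperation sustainable.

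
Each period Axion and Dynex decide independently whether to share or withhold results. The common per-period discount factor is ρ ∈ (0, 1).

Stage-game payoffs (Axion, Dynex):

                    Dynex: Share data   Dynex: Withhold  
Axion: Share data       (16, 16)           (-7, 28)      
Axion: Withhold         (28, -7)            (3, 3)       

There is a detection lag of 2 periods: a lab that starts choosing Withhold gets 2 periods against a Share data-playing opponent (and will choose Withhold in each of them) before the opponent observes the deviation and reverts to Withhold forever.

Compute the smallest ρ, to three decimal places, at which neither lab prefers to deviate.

A deviator earns 28 for 2 periods, then 3 forever; cooperating earns 16 forever. Multiplying the IC by (1−ρ):
16 ≥ 28(1−ρ^2) + 3ρ^2, so 25·ρ^2 ≥ 12 and ρ^2 ≥ 12/25.
ρ ≥ (12/25)^(1/2) ≈ 0.693.

0.693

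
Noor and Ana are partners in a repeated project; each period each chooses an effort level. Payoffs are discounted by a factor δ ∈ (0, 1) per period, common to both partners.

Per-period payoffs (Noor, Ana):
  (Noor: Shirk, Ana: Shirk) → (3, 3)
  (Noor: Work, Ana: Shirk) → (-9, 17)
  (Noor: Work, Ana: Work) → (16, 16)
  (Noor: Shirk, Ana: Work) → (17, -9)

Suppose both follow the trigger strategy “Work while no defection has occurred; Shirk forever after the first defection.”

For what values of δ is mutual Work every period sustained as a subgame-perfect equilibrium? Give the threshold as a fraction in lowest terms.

Under grim trigger the critical discount factor is (T−C)/(T−P) with T = 17, C = 16, P = 3.
δ* = (17−16)/(17−3) = 1/14.

1/14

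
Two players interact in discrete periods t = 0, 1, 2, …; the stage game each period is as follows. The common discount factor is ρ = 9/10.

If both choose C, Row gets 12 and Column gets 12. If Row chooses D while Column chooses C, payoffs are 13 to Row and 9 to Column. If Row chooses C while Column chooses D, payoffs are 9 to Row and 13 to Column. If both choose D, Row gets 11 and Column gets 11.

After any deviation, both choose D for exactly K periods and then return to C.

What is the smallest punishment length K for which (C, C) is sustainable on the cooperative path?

2

Need Σ_{k=1}^{K} ρ^k ≥ (13−12)/(12−11) = 1.0000 at ρ = 9/10.
At K = 1 the sum is 0.9000 < 1.0000; at K = 2 it is 1.7100 ≥ 1.0000.
So the minimum punishment length is K = 2.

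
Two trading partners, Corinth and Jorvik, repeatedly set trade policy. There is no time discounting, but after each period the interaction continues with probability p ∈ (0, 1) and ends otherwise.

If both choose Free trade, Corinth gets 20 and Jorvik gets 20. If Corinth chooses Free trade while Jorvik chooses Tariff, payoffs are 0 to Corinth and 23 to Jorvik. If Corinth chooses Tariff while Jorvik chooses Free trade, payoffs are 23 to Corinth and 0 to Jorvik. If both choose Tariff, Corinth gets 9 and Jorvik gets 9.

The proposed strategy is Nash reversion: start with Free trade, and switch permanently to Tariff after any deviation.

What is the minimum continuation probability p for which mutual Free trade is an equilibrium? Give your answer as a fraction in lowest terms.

3/14

Expected cooperation value is 20 + p·20 + p²·20 + … = 20/(1−p); deviation gives 23 + p·9/(1−p).
20 ≥ 23(1−p) + 9p ⇒ 14p ≥ 3 ⇒ p ≥ 3/14.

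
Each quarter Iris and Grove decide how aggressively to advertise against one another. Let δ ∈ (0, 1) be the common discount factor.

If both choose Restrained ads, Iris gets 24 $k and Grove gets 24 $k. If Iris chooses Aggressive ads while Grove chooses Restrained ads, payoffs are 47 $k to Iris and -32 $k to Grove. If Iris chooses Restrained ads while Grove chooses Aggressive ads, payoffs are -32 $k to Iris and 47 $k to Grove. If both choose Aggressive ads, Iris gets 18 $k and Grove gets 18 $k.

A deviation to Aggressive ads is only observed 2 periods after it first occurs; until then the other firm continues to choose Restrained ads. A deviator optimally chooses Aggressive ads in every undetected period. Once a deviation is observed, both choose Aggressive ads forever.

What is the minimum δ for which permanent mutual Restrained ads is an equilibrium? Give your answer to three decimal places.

0.891

A deviator earns 47 for 2 periods, then 18 forever; cooperating earns 24 forever. Multiplying the IC by (1−δ):
24 ≥ 47(1−δ^2) + 18δ^2, so 29·δ^2 ≥ 23 and δ^2 ≥ 23/29.
δ ≥ (23/29)^(1/2) ≈ 0.891.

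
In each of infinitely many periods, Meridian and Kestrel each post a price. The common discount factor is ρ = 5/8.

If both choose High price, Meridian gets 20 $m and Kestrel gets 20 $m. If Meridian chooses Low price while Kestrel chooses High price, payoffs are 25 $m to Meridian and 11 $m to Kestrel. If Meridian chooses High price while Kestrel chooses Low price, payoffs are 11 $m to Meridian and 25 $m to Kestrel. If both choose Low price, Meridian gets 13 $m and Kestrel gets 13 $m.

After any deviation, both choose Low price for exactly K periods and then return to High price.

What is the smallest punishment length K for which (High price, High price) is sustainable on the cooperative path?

No profitable deviation requires (20−13)(ρ+…+ρ^K) ≥ 25−20, i.e. ρ+…+ρ^K ≥ 5/7 ≈ 0.7143.
With ρ = 5/8, the partial sums are K=1: 0.6250, K=2: 1.0156.
K = 2 is the first length at which the sum reaches 0.7143.

2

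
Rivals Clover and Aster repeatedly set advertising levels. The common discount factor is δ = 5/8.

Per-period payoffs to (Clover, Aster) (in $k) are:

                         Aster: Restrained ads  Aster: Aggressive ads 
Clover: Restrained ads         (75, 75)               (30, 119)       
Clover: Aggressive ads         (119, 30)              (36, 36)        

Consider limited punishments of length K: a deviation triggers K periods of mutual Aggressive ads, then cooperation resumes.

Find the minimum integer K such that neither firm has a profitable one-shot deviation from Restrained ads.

Need Σ_{k=1}^{K} δ^k ≥ (119−75)/(75−36) = 1.1282 at δ = 5/8.
At K = 2 the sum is 1.0156 < 1.1282; at K = 3 it is 1.2598 ≥ 1.1282.
So the minimum punishment length is K = 3.

3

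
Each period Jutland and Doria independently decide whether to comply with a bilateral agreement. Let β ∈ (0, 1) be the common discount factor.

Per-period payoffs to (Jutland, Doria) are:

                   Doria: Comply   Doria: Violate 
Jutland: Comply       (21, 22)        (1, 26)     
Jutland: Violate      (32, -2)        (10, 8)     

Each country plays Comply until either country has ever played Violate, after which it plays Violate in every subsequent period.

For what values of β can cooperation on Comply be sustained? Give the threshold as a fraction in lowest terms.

For Jutland: deviation gain 32−21 = 11, per-period punishment loss 21−10 = 11. IC gives β ≥ 11/22 = 1/2.
For Doria: gain 4, loss 14 per period, so β ≥ 4/18 = 2/9.
The tighter constraint is Jutland's, so cooperation needs β ≥ 1/2.

1/2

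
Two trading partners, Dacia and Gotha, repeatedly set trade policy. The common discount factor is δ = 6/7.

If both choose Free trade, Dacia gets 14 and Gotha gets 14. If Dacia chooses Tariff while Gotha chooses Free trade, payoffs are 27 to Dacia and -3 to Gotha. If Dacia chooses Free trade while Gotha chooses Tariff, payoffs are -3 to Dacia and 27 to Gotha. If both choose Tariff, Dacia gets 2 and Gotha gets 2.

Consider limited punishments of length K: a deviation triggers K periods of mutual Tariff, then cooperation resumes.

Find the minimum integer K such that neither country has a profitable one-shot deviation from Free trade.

Need Σ_{k=1}^{K} δ^k ≥ (27−14)/(14−2) = 1.0833 at δ = 6/7.
At K = 1 the sum is 0.8571 < 1.0833; at K = 2 it is 1.5918 ≥ 1.0833.
So the minimum punishment length is K = 2.

2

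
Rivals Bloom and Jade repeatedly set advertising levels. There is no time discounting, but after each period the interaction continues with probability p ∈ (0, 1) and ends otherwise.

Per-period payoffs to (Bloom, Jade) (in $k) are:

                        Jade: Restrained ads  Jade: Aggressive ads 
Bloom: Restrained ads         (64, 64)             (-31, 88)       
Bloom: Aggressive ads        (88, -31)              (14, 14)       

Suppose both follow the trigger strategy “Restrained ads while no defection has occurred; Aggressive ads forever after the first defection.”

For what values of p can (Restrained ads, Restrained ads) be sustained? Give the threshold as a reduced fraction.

Expected cooperation value is 64 + p·64 + p²·64 + … = 64/(1−p); deviation gives 88 + p·14/(1−p).
64 ≥ 88(1−p) + 14p ⇒ 74p ≥ 24 ⇒ p ≥ 24/74 = 12/37.

12/37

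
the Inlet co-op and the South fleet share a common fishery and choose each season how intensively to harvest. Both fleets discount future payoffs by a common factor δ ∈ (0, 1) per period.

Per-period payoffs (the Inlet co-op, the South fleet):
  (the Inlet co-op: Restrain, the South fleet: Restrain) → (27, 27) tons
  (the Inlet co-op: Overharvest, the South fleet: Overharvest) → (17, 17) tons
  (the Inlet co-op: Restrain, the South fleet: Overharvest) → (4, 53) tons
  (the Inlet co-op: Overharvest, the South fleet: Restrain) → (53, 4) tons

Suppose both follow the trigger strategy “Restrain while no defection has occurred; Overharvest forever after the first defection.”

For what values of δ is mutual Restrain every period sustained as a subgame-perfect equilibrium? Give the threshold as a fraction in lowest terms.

13/18

27/(1−δ) ≥ 53 + 17δ/(1−δ)
27 ≥ 53 − 36δ
δ ≥ 26/36 = 13/18.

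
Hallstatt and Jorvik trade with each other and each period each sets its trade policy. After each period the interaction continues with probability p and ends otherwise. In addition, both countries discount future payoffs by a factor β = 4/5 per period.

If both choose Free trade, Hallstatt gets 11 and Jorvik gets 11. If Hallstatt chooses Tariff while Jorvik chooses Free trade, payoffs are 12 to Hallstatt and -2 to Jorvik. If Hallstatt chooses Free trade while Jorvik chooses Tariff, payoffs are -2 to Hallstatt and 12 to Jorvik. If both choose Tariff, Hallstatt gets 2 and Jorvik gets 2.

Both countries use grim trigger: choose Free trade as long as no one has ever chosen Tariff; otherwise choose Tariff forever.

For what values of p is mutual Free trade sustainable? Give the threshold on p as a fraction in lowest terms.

1/8

Expected continuation weight on next period's payoff is β·p = 4/5·p, which plays the role of the discount factor.
Cooperation requires 4/5·p ≥ (12−11)/(12−2) = 1/10, hence p ≥ 1/8.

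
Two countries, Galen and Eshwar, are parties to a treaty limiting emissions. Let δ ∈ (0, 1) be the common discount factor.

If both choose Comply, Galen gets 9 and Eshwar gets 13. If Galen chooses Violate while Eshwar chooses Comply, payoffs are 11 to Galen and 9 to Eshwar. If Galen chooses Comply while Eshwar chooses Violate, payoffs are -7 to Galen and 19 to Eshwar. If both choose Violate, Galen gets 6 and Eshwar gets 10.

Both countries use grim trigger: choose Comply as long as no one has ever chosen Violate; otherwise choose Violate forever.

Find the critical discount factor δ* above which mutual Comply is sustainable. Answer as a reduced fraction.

2/3

Galen's threshold: (11−9)/(11−6) = 2/5.
Eshwar's threshold: (19−13)/(19−10) = 2/3.
2/5 < 2/3, so Eshwar binds and δ* = 2/3.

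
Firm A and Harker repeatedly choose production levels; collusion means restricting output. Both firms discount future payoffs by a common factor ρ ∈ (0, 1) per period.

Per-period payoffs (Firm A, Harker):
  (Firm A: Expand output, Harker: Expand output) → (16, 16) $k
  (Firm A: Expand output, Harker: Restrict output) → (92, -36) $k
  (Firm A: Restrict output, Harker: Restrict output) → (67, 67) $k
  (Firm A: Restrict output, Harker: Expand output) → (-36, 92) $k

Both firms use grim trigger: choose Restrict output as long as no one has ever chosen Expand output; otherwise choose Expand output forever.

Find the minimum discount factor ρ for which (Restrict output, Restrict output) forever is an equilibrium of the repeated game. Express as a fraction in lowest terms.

25/76

Under grim trigger the critical discount factor is (T−C)/(T−P) with T = 92, C = 67, P = 16.
ρ* = (92−67)/(92−16) = 25/76.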